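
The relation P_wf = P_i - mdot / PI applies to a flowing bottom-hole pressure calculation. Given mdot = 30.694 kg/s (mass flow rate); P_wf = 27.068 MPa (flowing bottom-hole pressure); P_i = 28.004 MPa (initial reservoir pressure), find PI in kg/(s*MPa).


PI = mdot / (P_i - P_wf)
PI = 30.694 / (28.004 - 27.068)
PI = 32.793 kg/(s*MPa)


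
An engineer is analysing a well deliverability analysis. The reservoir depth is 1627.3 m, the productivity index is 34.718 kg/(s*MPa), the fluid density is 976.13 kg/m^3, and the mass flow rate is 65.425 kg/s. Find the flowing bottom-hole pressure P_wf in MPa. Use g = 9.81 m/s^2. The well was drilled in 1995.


Step 1: P_i = rho*g*h/1e6 = 976.13*9.81*1627.3/1e6 = 15.58276 MPa
Step 2: P_wf = P_i - mdot/PI = 15.58276 - 65.425/34.718 = 13.698 MPa
P_wf = 13.698 MPa


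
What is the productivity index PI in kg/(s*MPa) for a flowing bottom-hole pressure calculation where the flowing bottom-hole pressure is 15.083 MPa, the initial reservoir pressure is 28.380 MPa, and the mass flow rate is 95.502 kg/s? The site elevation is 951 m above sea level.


PI = mdot / (P_i - P_wf)
PI = 95.502 / (28.380 - 15.083)
PI = 7.1822 kg/(s*MPa)


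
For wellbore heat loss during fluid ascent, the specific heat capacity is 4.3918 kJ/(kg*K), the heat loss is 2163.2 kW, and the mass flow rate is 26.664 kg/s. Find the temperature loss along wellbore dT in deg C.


dT = Q_loss / (mdot * cp)
dT = 2163.2 / (26.664 * 4.3918)
dT = 18.47263 K
Convert (temperature difference, 1 K = 1 deg C): 18.47263 K = 18.47263 deg C
dT = 18.473 deg C


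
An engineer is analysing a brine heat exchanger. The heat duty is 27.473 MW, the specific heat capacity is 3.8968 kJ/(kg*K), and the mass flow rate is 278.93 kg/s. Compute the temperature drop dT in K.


dT = Q * 1000 / (mdot * cp)
dT = 27.473 * 1000 / (278.93 * 3.8968)
dT = 25.276 K


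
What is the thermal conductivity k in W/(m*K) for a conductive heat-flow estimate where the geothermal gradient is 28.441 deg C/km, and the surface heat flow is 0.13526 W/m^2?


k = q * 1000 / grad
k = 0.13526 * 1000 / 28.441
k = 4.7558 W/(m*K)


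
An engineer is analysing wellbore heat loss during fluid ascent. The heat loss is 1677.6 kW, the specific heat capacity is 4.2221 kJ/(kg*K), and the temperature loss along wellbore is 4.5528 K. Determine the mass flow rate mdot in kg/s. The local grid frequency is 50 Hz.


mdot = Q_loss / (cp * dT)
mdot = 1677.6 / (4.2221 * 4.5528)
mdot = 87.273 kg/s


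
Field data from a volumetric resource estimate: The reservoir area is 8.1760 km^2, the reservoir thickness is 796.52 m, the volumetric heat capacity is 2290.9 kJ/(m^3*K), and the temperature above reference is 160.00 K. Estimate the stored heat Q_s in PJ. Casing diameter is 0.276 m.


Step 1: Vr = A*1e6*hr = 8.176*1e6*796.52 = 6.512348e+09 m^3
Step 2: Q_s = Vr*rhoc*dT/1e12 = 6.512348e+09*2290.9*160.0/1e12 = 2387.1 PJ
Q_s = 2387.1 PJ


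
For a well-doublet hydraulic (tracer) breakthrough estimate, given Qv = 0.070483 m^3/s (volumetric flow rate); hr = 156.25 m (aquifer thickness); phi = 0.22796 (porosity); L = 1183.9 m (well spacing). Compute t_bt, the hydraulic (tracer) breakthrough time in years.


t_bt = pi * hr * phi * L^2 / (3 * Qv) / (365.25*86400)
t_bt = pi * 156.25 * 0.22796 * 1183.9^2 / (3 * 0.070483) / (365.25*86400)
t_bt = 23.504 years


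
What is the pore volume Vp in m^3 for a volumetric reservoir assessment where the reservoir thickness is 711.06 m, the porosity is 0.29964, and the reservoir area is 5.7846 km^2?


Vp = A * 1e6 * hr * phi
Vp = 5.7846 * 1e6 * 711.06 * 0.29964
Vp = 1.2325e+09 m^3


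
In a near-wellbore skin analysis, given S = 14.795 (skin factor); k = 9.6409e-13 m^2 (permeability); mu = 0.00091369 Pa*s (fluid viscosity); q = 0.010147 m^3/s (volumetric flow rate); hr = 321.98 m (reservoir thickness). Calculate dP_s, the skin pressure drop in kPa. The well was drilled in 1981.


dP_s = S * q * mu / (2*pi*k*hr) / 1000
dP_s = 14.795 * 0.010147 * 0.00091369 / (2*pi*9.6409e-13*321.98) / 1000
dP_s = 70.327 kPa


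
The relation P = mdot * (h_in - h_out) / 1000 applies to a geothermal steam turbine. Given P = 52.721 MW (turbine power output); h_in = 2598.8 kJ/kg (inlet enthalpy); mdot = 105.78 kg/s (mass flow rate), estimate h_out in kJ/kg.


h_out = h_in - P * 1000 / mdot
h_out = 2598.8 - 52.721 * 1000 / 105.78
h_out = 2100.4 kJ/kg


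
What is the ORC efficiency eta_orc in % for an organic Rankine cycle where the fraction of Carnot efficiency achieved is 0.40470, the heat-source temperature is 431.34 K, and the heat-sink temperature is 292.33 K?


eta_orc = (1 - Tc/Th) * f * 100
eta_orc = (1 - 292.33/431.34) * 0.40470 * 100
eta_orc = 13.042 %


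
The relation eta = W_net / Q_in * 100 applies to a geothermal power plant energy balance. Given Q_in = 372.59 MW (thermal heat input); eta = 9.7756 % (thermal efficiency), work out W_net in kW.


W_net = eta / 100 * Q_in
W_net = 9.7756 / 100 * 372.59
W_net = 36.42291 MW
Convert: 36.42291 MW * 1000.0 = 36423 kW
W_net = 36423 kW


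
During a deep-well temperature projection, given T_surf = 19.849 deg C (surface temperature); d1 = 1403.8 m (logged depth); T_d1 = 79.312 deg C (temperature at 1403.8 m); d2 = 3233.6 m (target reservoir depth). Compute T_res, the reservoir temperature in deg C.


Step 1: grad = (T_d1 - T_surf)/d1 * 1000 = (79.312 - 19.849)/1403.8 * 1000 = 42.35860 deg C/km
Step 2: T_res = T_surf + grad*d2/1000 = 19.849 + 42.35860*3233.6/1000 = 156.82 deg C
T_res = 156.82 deg C


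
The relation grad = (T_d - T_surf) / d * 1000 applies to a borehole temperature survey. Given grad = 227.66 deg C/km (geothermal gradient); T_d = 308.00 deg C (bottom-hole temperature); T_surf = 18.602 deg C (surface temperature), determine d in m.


d = (T_d - T_surf) / grad * 1000
d = (308.00 - 18.602) / 227.66 * 1000
d = 1271.2 m


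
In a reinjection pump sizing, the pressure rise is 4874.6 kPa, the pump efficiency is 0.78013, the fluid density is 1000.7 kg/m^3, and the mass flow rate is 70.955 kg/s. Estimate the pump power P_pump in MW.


P_pump = mdot * dP / (rho * eta)
P_pump = 70.955 * 4874.6 / (1000.7 * 0.78013)
P_pump = 443.0483 kW
Convert: 443.0483 kW * 0.001 = 0.44305 MW
P_pump = 0.44305 MW


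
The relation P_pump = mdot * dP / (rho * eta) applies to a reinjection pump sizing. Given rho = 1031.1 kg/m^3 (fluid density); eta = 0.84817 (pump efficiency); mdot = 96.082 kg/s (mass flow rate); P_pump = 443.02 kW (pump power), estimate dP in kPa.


dP = P_pump * rho * eta / mdot
dP = 443.02 * 1031.1 * 0.84817 / 96.082
dP = 4032.4 kPa


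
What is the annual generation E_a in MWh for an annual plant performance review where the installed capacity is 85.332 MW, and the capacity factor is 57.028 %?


E_a = CF / 100 * cap * 8760
E_a = 57.028 / 100 * 85.332 * 8760
E_a = 4.2629e+05 MWh


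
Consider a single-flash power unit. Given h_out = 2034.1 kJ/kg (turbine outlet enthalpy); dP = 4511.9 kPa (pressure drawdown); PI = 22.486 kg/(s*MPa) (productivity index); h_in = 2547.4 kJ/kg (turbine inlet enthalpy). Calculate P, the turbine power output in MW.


Step 1: mdot = PI * dP / 1000 = 22.486 * 4511.9 / 1000 = 101.4546 kg/s
Step 2: P = mdot*(h_in - h_out)/1000 = 101.4546*(2547.4 - 2034.1)/1000 = 52.077 MW
P = 52.077 MW


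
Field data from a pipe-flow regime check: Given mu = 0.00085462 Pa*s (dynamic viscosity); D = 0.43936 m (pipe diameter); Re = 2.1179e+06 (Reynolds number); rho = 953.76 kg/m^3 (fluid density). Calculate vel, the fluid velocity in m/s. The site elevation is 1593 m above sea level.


vel = Re * mu / (rho * D)
vel = 2.1179e+06 * 0.00085462 / (953.76 * 0.43936)
vel = 4.3194 m/s


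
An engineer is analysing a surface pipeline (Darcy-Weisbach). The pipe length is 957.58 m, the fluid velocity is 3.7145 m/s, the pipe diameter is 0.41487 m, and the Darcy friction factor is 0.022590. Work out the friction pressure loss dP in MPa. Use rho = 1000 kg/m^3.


dP = f * (L/D) * (rho*vel^2/2) / 1000
dP = 0.022590 * (957.58/0.41487) * (1000*3.7145^2/2) / 1000
dP = 359.7079 kPa
Convert: 359.7079 kPa * 0.001 = 0.35971 MPa
dP = 0.35971 MPa


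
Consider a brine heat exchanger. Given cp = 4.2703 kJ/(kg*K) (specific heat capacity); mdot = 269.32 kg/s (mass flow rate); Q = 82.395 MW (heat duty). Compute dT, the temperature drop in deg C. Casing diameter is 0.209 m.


dT = Q * 1000 / (mdot * cp)
dT = 82.395 * 1000 / (269.32 * 4.2703)
dT = 71.64302 K
Convert (temperature difference, 1 K = 1 deg C): 71.64302 K = 71.64302 deg C
dT = 71.643 deg C


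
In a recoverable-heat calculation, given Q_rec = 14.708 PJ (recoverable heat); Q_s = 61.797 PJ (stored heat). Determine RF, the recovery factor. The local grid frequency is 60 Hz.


RF = Q_rec / Q_s
RF = 14.708 / 61.797
RF = 0.23801


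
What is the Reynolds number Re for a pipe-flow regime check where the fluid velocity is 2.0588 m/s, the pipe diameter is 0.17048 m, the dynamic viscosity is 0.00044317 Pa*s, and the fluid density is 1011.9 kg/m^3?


Re = rho * vel * D / mu
Re = 1011.9 * 2.0588 * 0.17048 / 0.00044317
Re = 8.0141e+05


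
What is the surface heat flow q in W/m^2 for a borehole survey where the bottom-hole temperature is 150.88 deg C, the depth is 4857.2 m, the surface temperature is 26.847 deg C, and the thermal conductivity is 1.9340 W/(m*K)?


Step 1: grad = (T_d - T_surf)/d * 1000 = (150.88 - 26.847)/4857.2 * 1000 = 25.53591 deg C/km
Step 2: q = k * grad / 1000 = 1.934 * 25.53591 / 1000 = 0.049386 W/m^2
q = 0.049386 W/m^2


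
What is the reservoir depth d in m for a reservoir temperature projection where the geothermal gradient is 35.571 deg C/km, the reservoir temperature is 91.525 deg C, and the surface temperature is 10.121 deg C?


d = (T_res - T_surf) / grad * 1000
d = (91.525 - 10.121) / 35.571 * 1000
d = 2288.5 m


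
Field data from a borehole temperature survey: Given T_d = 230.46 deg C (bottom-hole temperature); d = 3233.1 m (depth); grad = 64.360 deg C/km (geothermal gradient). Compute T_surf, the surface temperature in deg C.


T_surf = T_d - grad * d / 1000
T_surf = 230.46 - 64.360 * 3233.1 / 1000
T_surf = 22.378 deg C


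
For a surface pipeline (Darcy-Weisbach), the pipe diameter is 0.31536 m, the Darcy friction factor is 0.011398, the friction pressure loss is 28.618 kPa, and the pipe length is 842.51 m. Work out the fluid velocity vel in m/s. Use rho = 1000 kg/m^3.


vel = sqrt(dP*1000*2*D / (f*L*rho))
vel = sqrt(28.618*1000*2*0.31536 / (0.011398*842.51*1000))
vel = 1.3710 m/s


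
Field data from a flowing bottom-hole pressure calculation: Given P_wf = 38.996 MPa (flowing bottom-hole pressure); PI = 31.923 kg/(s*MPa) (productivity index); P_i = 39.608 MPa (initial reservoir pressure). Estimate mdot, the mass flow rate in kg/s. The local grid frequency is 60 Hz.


mdot = (P_i - P_wf) * PI
mdot = (39.608 - 38.996) * 31.923
mdot = 19.537 kg/s


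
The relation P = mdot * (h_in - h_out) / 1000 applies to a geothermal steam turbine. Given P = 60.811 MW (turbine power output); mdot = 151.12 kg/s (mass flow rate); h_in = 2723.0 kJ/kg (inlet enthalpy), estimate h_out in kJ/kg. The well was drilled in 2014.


h_out = h_in - P * 1000 / mdot
h_out = 2723.0 - 60.811 * 1000 / 151.12
h_out = 2320.6 kJ/kg


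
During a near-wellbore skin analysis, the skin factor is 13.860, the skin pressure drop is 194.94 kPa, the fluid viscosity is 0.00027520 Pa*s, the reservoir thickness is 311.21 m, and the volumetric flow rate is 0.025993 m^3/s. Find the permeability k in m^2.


k = S*q*mu / (2*pi*dP_s*1000*hr)
k = 13.860*0.025993*0.00027520 / (2*pi*194.94*1000*311.21)
k = 2.6010e-13 m^2


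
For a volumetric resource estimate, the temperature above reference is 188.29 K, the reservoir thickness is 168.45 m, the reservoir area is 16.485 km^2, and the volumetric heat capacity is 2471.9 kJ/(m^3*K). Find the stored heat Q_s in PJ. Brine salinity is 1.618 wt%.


Step 1: Vr = A*1e6*hr = 16.485*1e6*168.45 = 2.776898e+09 m^3
Step 2: Q_s = Vr*rhoc*dT/1e12 = 2.776898e+09*2471.9*188.29/1e12 = 1292.5 PJ
Q_s = 1292.5 PJ


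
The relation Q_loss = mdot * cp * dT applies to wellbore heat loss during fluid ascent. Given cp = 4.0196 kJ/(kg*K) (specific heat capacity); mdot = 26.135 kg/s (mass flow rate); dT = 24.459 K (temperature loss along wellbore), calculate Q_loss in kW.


Q_loss = mdot * cp * dT
Q_loss = 26.135 * 4.0196 * 24.459
Q_loss = 2569.5 kW


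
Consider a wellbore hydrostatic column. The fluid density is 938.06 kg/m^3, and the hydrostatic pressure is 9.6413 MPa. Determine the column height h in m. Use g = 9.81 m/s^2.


h = P * 1e6 / (g * rho)
h = 9.6413 * 1e6 / (9.81 * 938.06)
h = 1047.7 m


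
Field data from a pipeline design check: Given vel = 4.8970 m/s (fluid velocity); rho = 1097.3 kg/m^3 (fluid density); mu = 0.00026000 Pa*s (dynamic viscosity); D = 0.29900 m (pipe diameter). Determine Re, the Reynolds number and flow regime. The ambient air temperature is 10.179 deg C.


Step 1: Re = rho*vel*D/mu = 1097.3*4.897*0.299/0.00026 = 6.1795e+06
Step 2: Re = 6.1795e+06 > 4000, so flow is turbulent.
Re = 6.1795e+06 (turbulent)


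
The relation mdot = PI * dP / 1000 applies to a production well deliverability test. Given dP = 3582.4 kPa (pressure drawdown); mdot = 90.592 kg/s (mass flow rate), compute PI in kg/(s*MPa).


PI = mdot * 1000 / dP
PI = 90.592 * 1000 / 3582.4
PI = 25.288 kg/(s*MPa)


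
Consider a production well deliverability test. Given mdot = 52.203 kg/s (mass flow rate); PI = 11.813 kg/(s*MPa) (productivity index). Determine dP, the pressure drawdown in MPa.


dP = mdot * 1000 / PI
dP = 52.203 * 1000 / 11.813
dP = 4419.115 kPa
Convert: 4419.115 kPa * 0.001 = 4.4191 MPa
dP = 4.4191 MPa


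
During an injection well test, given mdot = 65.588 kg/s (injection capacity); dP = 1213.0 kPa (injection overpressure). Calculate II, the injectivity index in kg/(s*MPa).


II = mdot * 1000 / dP
II = 65.588 * 1000 / 1213.0
II = 54.071 kg/(s*MPa)


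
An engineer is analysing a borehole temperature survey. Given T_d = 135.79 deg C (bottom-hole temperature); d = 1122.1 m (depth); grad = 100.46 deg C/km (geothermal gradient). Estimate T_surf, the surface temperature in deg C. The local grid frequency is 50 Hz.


T_surf = T_d - grad * d / 1000
T_surf = 135.79 - 100.46 * 1122.1 / 1000
T_surf = 23.064 deg C


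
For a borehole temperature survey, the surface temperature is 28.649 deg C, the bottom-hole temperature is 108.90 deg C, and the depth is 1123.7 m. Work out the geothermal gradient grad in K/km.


grad = (T_d - T_surf) / d * 1000
grad = (108.90 - 28.649) / 1123.7 * 1000
grad = 71.41675 deg C/km
Convert: 71.41675 deg C/km * 1.0 = 71.417 K/km
grad = 71.417 K/km


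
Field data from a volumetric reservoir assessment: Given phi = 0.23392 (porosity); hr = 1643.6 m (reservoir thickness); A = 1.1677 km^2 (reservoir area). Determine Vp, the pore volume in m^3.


Vp = A * 1e6 * hr * phi
Vp = 1.1677 * 1e6 * 1643.6 * 0.23392
Vp = 4.4895e+08 m^3


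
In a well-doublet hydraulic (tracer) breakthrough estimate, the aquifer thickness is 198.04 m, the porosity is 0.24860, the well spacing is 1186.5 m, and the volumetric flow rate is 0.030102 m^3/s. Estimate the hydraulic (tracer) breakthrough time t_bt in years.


t_bt = pi * hr * phi * L^2 / (3 * Qv) / (365.25*86400)
t_bt = pi * 198.04 * 0.24860 * 1186.5^2 / (3 * 0.030102) / (365.25*86400)
t_bt = 76.404 years


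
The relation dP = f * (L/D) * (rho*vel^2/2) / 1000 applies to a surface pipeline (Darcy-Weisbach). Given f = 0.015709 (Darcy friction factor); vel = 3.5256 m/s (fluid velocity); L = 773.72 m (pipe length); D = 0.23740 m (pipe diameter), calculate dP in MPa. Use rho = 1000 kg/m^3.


dP = f * (L/D) * (rho*vel^2/2) / 1000
dP = 0.015709 * (773.72/0.23740) * (1000*3.5256^2/2) / 1000
dP = 318.1909 kPa
Convert: 318.1909 kPa * 0.001 = 0.31819 MPa
dP = 0.31819 MPa


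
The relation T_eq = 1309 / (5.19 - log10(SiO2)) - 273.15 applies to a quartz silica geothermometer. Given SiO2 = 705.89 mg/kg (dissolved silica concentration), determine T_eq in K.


T_eq = 1309 / (5.19 - log10(SiO2)) - 273.15
T_eq = 1309 / (5.19 - log10(705.89)) - 273.15
T_eq = 285.9499 deg C
Convert to K: 285.9499 + 273.15 = 559.10 K
T_eq = 559.10 K


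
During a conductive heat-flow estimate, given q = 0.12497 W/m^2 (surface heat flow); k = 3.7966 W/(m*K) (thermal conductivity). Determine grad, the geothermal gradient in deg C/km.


grad = q * 1000 / k
grad = 0.12497 * 1000 / 3.7966
grad = 32.916 deg C/km


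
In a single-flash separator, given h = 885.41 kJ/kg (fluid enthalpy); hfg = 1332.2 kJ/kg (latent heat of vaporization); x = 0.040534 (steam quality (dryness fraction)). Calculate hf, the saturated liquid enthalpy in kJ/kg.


hf = h - x * hfg
hf = 885.41 - 0.040534 * 1332.2
hf = 831.41 kJ/kg


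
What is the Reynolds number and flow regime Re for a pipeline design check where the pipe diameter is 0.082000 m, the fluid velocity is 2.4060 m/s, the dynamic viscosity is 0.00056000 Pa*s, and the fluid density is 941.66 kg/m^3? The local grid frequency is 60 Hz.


Step 1: Re = rho*vel*D/mu = 941.66*2.406*0.082/0.00056 = 3.3175e+05
Step 2: Re = 3.3175e+05 > 4000, so flow is turbulent.
Re = 3.3175e+05 (turbulent)


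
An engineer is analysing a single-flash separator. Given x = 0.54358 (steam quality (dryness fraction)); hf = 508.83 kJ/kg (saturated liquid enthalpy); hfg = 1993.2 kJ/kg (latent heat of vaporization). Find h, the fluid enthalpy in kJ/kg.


h = hf + x * hfg
h = 508.83 + 0.54358 * 1993.2
h = 1592.3 kJ/kg


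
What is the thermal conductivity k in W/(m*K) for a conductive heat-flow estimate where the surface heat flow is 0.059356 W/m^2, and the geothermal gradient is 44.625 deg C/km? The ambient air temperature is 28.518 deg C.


k = q * 1000 / grad
k = 0.059356 * 1000 / 44.625
k = 1.3301 W/(m*K)


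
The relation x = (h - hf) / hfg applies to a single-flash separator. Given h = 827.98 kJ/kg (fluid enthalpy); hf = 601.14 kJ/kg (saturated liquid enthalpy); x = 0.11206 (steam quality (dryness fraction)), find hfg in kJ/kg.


hfg = (h - hf) / x
hfg = (827.98 - 601.14) / 0.11206
hfg = 2024.3 kJ/kg


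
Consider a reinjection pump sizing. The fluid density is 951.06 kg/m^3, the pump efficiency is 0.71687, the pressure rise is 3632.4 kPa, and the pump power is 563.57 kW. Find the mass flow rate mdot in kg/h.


mdot = P_pump * rho * eta / dP
mdot = 563.57 * 951.06 * 0.71687 / 3632.4
mdot = 105.7797 kg/s
Convert: 105.7797 kg/s * 3600.0 = 3.8081e+05 kg/h
mdot = 3.8081e+05 kg/h


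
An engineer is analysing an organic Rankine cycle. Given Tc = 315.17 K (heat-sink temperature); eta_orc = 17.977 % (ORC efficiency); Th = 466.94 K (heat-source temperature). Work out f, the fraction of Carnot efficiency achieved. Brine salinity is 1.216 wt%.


f = (eta_orc/100) / (1 - Tc/Th)
f = (17.977/100) / (1 - 315.17/466.94)
f = 0.55309


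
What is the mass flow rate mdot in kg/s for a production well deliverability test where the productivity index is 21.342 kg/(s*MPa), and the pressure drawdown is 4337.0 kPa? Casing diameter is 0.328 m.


mdot = PI * dP / 1000
mdot = 21.342 * 4337.0 / 1000
mdot = 92.560 kg/s


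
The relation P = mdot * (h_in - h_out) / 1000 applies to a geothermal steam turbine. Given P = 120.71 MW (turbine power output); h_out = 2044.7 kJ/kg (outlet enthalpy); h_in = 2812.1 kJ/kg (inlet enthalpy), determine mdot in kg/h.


mdot = P * 1000 / (h_in - h_out)
mdot = 120.71 * 1000 / (2812.1 - 2044.7)
mdot = 157.2974 kg/s
Convert: 157.2974 kg/s * 3600.0 = 5.6627e+05 kg/h
mdot = 5.6627e+05 kg/h


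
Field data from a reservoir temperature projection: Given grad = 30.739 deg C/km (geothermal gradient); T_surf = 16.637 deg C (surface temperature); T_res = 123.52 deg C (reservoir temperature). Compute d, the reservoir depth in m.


d = (T_res - T_surf) / grad * 1000
d = (123.52 - 16.637) / 30.739 * 1000
d = 3477.1 m


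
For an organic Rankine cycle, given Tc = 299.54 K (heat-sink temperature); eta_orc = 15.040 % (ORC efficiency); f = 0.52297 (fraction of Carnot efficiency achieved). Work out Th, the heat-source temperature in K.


Th = Tc / (1 - (eta_orc/100)/f)
Th = 299.54 / (1 - (15.040/100)/0.52297)
Th = 420.46 K


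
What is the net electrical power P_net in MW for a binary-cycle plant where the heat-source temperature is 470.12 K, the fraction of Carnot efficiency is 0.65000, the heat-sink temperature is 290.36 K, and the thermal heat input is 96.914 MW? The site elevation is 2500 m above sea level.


Step 1: eta = (1 - Tc/Th)*f = (1 - 290.36/470.12)*0.65 = 0.2485408
Step 2: P_net = eta * Q_in = 0.2485408 * 96.914 = 24.087 MW
P_net = 24.087 MW


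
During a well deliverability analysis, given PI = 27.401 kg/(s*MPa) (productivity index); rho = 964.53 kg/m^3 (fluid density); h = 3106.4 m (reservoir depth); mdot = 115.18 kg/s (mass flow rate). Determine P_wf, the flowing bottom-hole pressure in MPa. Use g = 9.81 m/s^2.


Step 1: P_i = rho*g*h/1e6 = 964.53*9.81*3106.4/1e6 = 29.39288 MPa
Step 2: P_wf = P_i - mdot/PI = 29.39288 - 115.18/27.401 = 25.189 MPa
P_wf = 25.189 MPa


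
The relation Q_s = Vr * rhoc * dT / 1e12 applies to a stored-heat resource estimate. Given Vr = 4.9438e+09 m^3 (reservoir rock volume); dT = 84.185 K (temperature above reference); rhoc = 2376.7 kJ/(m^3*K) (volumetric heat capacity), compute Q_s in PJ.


Q_s = Vr * rhoc * dT / 1e12
Q_s = 4.9438e+09 * 2376.7 * 84.185 / 1e12
Q_s = 989.17 PJ


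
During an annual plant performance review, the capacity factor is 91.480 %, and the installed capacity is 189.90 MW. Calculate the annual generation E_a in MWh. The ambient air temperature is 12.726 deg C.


E_a = CF / 100 * cap * 8760
E_a = 91.480 / 100 * 189.90 * 8760
E_a = 1.5218e+06 MWh


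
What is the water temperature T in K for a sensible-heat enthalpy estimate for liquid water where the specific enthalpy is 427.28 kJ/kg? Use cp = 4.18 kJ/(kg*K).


T = h / cp
T = 427.28 / 4.18
T = 102.2201 deg C
Convert to K: 102.2201 + 273.15 = 375.37 K
T = 375.37 K


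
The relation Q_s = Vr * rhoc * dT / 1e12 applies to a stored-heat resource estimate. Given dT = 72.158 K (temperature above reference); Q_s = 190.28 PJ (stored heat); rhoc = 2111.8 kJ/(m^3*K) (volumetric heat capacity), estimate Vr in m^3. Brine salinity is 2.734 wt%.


Vr = Q_s * 1e12 / (rhoc * dT)
Vr = 190.28 * 1e12 / (2111.8 * 72.158)
Vr = 1.2487e+09 m^3


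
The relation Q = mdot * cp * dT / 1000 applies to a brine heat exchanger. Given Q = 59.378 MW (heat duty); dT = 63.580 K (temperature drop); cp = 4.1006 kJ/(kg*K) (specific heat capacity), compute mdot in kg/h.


mdot = Q * 1000 / (cp * dT)
mdot = 59.378 * 1000 / (4.1006 * 63.580)
mdot = 227.7496 kg/s
Convert: 227.7496 kg/s * 3600.0 = 8.1990e+05 kg/h
mdot = 8.1990e+05 kg/h


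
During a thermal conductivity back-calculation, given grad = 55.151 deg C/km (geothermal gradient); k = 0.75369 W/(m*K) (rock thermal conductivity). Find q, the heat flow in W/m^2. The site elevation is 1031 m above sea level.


q = k * grad / 1000
q = 0.75369 * 55.151 / 1000
q = 0.041567 W/m^2


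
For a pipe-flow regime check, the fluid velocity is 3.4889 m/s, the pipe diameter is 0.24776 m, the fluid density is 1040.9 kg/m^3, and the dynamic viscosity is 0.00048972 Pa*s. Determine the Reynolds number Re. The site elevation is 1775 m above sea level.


Re = rho * vel * D / mu
Re = 1040.9 * 3.4889 * 0.24776 / 0.00048972
Re = 1.8373e+06


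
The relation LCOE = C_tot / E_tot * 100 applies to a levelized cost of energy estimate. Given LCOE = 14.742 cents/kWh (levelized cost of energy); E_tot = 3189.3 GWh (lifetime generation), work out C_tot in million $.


C_tot = LCOE / 100 * E_tot
C_tot = 14.742 / 100 * 3189.3
C_tot = 470.17 million $


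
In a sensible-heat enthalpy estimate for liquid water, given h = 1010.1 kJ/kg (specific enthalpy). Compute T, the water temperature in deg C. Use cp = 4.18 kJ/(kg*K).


T = h / cp
T = 1010.1 / 4.18
T = 241.65 deg C


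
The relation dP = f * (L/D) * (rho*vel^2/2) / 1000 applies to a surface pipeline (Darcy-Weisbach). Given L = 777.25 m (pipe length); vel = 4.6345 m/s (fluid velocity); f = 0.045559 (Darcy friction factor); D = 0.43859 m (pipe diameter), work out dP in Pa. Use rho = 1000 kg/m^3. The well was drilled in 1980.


dP = f * (L/D) * (rho*vel^2/2) / 1000
dP = 0.045559 * (777.25/0.43859) * (1000*4.6345^2/2) / 1000
dP = 867.0656 kPa
Convert: 867.0656 kPa * 1000.0 = 8.6707e+05 Pa
dP = 8.6707e+05 Pa


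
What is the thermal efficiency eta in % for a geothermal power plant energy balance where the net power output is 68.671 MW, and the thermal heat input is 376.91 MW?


eta = W_net / Q_in * 100
eta = 68.671 / 376.91 * 100
eta = 18.219 %


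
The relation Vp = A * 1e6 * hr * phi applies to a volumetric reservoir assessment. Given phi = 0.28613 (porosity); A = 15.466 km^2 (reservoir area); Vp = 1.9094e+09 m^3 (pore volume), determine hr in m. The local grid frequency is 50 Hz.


hr = Vp / (A * 1e6 * phi)
hr = 1.9094e+09 / (15.466 * 1e6 * 0.28613)
hr = 431.47 m


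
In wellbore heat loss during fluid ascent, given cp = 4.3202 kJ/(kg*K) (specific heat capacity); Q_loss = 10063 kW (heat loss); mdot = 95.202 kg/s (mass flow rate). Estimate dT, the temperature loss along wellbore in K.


dT = Q_loss / (mdot * cp)
dT = 10063 / (95.202 * 4.3202)
dT = 24.467 K


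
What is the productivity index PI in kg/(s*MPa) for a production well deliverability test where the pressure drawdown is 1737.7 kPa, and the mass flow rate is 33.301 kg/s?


PI = mdot * 1000 / dP
PI = 33.301 * 1000 / 1737.7
PI = 19.164 kg/(s*MPa)


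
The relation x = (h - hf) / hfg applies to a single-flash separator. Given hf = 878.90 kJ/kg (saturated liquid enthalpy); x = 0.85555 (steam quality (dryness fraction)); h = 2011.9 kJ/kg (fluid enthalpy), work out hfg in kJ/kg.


hfg = (h - hf) / x
hfg = (2011.9 - 878.90) / 0.85555
hfg = 1324.3 kJ/kg


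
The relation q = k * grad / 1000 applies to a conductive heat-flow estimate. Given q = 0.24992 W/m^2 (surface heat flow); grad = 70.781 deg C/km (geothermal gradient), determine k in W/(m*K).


k = q * 1000 / grad
k = 0.24992 * 1000 / 70.781
k = 3.5309 W/(m*K)


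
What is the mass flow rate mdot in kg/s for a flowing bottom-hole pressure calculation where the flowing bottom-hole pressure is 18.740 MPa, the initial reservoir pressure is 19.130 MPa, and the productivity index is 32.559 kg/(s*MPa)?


mdot = (P_i - P_wf) * PI
mdot = (19.130 - 18.740) * 32.559
mdot = 12.698 kg/s


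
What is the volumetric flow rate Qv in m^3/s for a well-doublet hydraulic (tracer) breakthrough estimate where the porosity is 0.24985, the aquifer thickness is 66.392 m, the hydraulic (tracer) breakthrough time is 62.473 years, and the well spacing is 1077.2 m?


Qv = pi*hr*phi*L^2 / (3*t_bt*365.25*86400)
Qv = pi*66.392*0.24985*1077.2^2 / (3*62.473*365.25*86400)
Qv = 0.010224 m^3/s


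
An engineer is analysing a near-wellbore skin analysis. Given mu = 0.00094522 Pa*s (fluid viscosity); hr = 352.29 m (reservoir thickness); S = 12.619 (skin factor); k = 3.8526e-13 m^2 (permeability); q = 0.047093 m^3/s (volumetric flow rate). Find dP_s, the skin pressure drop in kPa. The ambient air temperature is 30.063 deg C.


dP_s = S * q * mu / (2*pi*k*hr) / 1000
dP_s = 12.619 * 0.047093 * 0.00094522 / (2*pi*3.8526e-13*352.29) / 1000
dP_s = 658.69 kPa


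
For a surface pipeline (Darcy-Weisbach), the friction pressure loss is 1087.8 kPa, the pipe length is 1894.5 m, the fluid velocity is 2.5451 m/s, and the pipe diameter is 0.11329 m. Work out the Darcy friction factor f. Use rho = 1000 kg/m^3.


f = dP*1000 / ((L/D)*(rho*vel^2/2))
f = 1087.8*1000 / ((1894.5/0.11329)*(1000*2.5451^2/2))
f = 0.020085


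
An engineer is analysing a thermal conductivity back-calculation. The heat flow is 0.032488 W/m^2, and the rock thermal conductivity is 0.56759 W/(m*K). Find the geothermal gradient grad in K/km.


grad = q / k * 1000
grad = 0.032488 / 0.56759 * 1000
grad = 57.23850 deg C/km
Convert: 57.23850 deg C/km * 1.0 = 57.239 K/km
grad = 57.239 K/km


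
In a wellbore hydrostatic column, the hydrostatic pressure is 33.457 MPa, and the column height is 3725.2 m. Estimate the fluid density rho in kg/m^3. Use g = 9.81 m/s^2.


rho = P * 1e6 / (g * h)
rho = 33.457 * 1e6 / (9.81 * 3725.2)
rho = 915.52 kg/m^3


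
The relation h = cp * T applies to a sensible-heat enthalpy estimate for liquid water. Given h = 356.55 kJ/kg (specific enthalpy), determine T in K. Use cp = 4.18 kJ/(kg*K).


T = h / cp
T = 356.55 / 4.18
T = 85.29904 deg C
Convert to K: 85.29904 + 273.15 = 358.45 K
T = 358.45 K


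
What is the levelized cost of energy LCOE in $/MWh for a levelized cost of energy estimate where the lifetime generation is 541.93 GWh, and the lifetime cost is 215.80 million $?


LCOE = C_tot / E_tot * 100
LCOE = 215.80 / 541.93 * 100
LCOE = 39.82064 cents/kWh
Convert: 39.82064 cents/kWh * 10.0 = 398.21 $/MWh
LCOE = 398.21 $/MWh


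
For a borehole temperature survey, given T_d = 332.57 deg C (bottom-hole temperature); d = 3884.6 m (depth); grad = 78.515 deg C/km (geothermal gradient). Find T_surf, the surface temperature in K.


T_surf = T_d - grad * d / 1000
T_surf = 332.57 - 78.515 * 3884.6 / 1000
T_surf = 27.57063 deg C
Convert to K: 27.57063 + 273.15 = 300.72 K
T_surf = 300.72 K


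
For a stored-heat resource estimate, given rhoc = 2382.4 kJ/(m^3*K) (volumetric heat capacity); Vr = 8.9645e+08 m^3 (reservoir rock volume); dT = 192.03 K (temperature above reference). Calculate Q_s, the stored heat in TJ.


Q_s = Vr * rhoc * dT / 1e12
Q_s = 8.9645e+08 * 2382.4 * 192.03 / 1e12
Q_s = 410.1189 PJ
Convert: 410.1189 PJ * 1000.0 = 4.1012e+05 TJ
Q_s = 4.1012e+05 TJ


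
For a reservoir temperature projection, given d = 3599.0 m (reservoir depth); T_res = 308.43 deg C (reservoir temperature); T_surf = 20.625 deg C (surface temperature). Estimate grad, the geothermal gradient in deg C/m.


grad = (T_res - T_surf) / d * 1000
grad = (308.43 - 20.625) / 3599.0 * 1000
grad = 79.96805 deg C/km
Convert: 79.96805 deg C/km * 0.001 = 0.079968 deg C/m
grad = 0.079968 deg C/m


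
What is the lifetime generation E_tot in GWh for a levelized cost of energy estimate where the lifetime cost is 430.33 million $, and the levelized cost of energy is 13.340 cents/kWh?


E_tot = C_tot / LCOE * 100
E_tot = 430.33 / 13.340 * 100
E_tot = 3225.9 GWh


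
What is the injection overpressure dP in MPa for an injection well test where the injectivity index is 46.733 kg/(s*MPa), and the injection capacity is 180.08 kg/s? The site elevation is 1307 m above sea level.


dP = mdot * 1000 / II
dP = 180.08 * 1000 / 46.733
dP = 3853.380 kPa
Convert: 3853.380 kPa * 0.001 = 3.8534 MPa
dP = 3.8534 MPa


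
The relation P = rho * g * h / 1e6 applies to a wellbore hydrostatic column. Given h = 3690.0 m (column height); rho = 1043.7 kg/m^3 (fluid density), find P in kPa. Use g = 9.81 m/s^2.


P = rho * g * h / 1e6
P = 1043.7 * 9.81 * 3690.0 / 1e6
P = 37.78079 MPa
Convert: 37.78079 MPa * 1000.0 = 37781 kPa
P = 37781 kPa


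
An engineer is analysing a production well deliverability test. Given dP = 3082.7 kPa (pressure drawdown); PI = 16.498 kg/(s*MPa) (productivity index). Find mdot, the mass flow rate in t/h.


mdot = PI * dP / 1000
mdot = 16.498 * 3082.7 / 1000
mdot = 50.85838 kg/s
Convert: 50.85838 kg/s * 3.6 = 183.09 t/h
mdot = 183.09 t/h


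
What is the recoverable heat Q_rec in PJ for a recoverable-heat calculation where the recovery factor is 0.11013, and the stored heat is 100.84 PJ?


Q_rec = Q_s * RF
Q_rec = 100.84 * 0.11013
Q_rec = 11.106 PJ


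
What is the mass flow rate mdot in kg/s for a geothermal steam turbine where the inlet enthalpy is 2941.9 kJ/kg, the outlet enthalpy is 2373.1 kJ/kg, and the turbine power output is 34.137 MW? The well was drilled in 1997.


mdot = P * 1000 / (h_in - h_out)
mdot = 34.137 * 1000 / (2941.9 - 2373.1)
mdot = 60.016 kg/s


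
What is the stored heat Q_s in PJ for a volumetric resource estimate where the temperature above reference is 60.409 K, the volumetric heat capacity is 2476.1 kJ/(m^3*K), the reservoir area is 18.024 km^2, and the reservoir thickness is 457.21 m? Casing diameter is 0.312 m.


Step 1: Vr = A*1e6*hr = 18.024*1e6*457.21 = 8.240753e+09 m^3
Step 2: Q_s = Vr*rhoc*dT/1e12 = 8.240753e+09*2476.1*60.409/1e12 = 1232.6 PJ
Q_s = 1232.6 PJ


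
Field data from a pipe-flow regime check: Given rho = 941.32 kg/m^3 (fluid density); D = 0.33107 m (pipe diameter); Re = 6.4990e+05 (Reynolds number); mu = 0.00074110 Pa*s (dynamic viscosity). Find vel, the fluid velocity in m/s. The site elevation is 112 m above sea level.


vel = Re * mu / (rho * D)
vel = 6.4990e+05 * 0.00074110 / (941.32 * 0.33107)
vel = 1.5455 m/s


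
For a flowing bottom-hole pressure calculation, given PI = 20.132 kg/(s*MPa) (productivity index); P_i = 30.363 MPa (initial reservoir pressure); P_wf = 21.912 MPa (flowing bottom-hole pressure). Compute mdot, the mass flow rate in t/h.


mdot = (P_i - P_wf) * PI
mdot = (30.363 - 21.912) * 20.132
mdot = 170.1355 kg/s
Convert: 170.1355 kg/s * 3.6 = 612.49 t/h
mdot = 612.49 t/h


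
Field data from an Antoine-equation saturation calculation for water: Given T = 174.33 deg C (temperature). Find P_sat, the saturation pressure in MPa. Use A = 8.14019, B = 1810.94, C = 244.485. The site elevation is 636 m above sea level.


P_sat = 10^(A - B/(C + T)) / 760 * 0.101325
P_sat = 10^(8.14019 - 1810.94/(244.485 + 174.33)) / 760 * 0.101325
P_sat = 0.87324 MPa


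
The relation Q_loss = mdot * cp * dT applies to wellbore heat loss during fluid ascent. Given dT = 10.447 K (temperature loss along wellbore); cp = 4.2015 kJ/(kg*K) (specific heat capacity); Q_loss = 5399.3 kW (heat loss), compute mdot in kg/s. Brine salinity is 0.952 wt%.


mdot = Q_loss / (cp * dT)
mdot = 5399.3 / (4.2015 * 10.447)
mdot = 123.01 kg/s


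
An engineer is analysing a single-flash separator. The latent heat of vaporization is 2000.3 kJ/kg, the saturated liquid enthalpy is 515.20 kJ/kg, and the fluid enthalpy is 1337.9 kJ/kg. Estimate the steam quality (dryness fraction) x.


x = (h - hf) / hfg
x = (1337.9 - 515.20) / 2000.3
x = 0.41129


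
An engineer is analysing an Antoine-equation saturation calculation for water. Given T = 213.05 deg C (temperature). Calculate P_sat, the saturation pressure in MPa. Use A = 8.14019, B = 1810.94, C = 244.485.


P_sat = 10^(A - B/(C + T)) / 760 * 0.101325
P_sat = 10^(8.14019 - 1810.94/(244.485 + 213.05)) / 760 * 0.101325
P_sat = 2.0279 MPa


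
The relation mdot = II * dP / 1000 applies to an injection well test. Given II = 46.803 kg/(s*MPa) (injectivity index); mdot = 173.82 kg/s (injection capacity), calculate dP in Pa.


dP = mdot * 1000 / II
dP = 173.82 * 1000 / 46.803
dP = 3713.864 kPa
Convert: 3713.864 kPa * 1000.0 = 3.7139e+06 Pa
dP = 3.7139e+06 Pa


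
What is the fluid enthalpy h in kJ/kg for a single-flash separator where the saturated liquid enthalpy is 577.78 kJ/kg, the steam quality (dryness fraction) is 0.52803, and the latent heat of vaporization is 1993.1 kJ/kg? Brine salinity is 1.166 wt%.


h = hf + x * hfg
h = 577.78 + 0.52803 * 1993.1
h = 1630.2 kJ/kg


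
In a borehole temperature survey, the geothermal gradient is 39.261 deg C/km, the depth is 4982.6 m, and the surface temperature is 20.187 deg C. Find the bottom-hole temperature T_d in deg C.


T_d = T_surf + grad * d / 1000
T_d = 20.187 + 39.261 * 4982.6 / 1000
T_d = 215.81 deg C


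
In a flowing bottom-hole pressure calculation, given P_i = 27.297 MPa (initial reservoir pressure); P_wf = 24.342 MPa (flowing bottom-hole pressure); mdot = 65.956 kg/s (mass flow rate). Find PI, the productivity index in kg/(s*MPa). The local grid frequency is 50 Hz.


PI = mdot / (P_i - P_wf)
PI = 65.956 / (27.297 - 24.342)
PI = 22.320 kg/(s*MPa)


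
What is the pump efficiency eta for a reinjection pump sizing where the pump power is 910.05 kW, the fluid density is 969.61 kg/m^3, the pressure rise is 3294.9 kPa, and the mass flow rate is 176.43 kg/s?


eta = mdot * dP / (rho * P_pump)
eta = 176.43 * 3294.9 / (969.61 * 910.05)
eta = 0.65880


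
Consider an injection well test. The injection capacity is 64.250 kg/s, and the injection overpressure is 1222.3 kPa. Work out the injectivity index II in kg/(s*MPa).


II = mdot * 1000 / dP
II = 64.250 * 1000 / 1222.3
II = 52.565 kg/(s*MPa)


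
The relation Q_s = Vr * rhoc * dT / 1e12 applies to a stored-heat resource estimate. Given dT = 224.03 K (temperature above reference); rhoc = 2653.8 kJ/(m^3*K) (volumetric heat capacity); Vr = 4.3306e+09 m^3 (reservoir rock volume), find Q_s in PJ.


Q_s = Vr * rhoc * dT / 1e12
Q_s = 4.3306e+09 * 2653.8 * 224.03 / 1e12
Q_s = 2574.7 PJ


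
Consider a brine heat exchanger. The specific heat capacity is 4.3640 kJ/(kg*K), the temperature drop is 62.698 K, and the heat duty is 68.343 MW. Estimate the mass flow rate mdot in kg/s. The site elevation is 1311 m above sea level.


mdot = Q * 1000 / (cp * dT)
mdot = 68.343 * 1000 / (4.3640 * 62.698)
mdot = 249.78 kg/s


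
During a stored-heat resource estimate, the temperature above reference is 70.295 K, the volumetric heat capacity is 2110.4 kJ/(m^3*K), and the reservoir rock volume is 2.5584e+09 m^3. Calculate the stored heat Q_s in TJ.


Q_s = Vr * rhoc * dT / 1e12
Q_s = 2.5584e+09 * 2110.4 * 70.295 / 1e12
Q_s = 379.5401 PJ
Convert: 379.5401 PJ * 1000.0 = 3.7954e+05 TJ
Q_s = 3.7954e+05 TJ


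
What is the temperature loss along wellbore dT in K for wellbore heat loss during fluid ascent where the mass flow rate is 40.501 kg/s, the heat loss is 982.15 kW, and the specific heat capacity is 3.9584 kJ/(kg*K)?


dT = Q_loss / (mdot * cp)
dT = 982.15 / (40.501 * 3.9584)
dT = 6.1262 K


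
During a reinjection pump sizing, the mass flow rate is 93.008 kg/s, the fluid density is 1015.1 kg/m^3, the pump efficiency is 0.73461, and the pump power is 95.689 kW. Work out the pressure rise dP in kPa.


dP = P_pump * rho * eta / mdot
dP = 95.689 * 1015.1 * 0.73461 / 93.008
dP = 767.20 kPa


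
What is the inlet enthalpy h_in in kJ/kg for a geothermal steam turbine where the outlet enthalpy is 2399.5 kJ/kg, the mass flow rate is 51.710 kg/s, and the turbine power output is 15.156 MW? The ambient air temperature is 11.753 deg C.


h_in = h_out + P * 1000 / mdot
h_in = 2399.5 + 15.156 * 1000 / 51.710
h_in = 2692.6 kJ/kg


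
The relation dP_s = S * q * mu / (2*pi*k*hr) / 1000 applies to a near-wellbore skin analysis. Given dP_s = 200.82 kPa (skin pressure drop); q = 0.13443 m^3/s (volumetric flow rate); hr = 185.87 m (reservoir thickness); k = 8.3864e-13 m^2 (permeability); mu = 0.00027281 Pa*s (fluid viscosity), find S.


S = dP_s * 1000 * 2*pi*k*hr / (q*mu)
S = 200.82 * 1000 * 2*pi*8.3864e-13*185.87 / (0.13443*0.00027281)
S = 5.3631


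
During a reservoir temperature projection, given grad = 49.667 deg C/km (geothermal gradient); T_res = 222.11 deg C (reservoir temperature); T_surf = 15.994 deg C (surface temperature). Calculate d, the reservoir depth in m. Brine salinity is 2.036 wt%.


d = (T_res - T_surf) / grad * 1000
d = (222.11 - 15.994) / 49.667 * 1000
d = 4150.0 m


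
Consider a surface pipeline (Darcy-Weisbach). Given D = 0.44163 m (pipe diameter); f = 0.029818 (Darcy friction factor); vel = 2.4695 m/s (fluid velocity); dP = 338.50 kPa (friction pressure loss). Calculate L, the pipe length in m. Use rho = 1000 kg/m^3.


L = dP*1000*D / (f*rho*vel^2/2)
L = 338.50*1000*0.44163 / (0.029818*1000*2.4695^2/2)
L = 1644.2 m


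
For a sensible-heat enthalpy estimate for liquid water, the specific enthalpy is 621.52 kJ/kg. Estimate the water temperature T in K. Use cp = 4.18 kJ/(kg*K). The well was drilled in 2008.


T = h / cp
T = 621.52 / 4.18
T = 148.6890 deg C
Convert to K: 148.6890 + 273.15 = 421.84 K
T = 421.84 K
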